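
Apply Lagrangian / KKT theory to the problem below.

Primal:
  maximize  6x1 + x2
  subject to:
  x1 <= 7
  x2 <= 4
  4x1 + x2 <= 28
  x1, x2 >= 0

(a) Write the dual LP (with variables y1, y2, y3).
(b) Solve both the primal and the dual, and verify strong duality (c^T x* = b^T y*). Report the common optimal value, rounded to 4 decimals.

The standard primal-dual pair for 'max c^T x s.t. A x <= b, x >= 0' is:
  Dual:  min b^T y  s.t.  A^T y >= c,  y >= 0.

So the dual LP is:
  minimize  7y1 + 4y2 + 28y3
  subject to:
    y1 + 4y3 >= 6
    y2 + y3 >= 1
    y1, y2, y3 >= 0

Solving the primal: x* = (7, 0).
  primal value c^T x* = 42.
Solving the dual: y* = (2, 0, 1).
  dual value b^T y* = 42.
Strong duality: c^T x* = b^T y*. Confirmed.

42


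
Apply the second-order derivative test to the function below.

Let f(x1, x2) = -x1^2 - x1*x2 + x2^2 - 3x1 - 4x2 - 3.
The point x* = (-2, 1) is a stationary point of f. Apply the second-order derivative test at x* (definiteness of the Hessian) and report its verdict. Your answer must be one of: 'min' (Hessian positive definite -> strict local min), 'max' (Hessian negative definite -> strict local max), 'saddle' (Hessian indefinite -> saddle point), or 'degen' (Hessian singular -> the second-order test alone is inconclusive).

Compute the Hessian H = grad^2 f:
  H = [[-2, -1], [-1, 2]]
Verify stationarity: grad f(x*) = H x* + g = (0, 0).
Eigenvalues of H: -2.2361, 2.2361.
Eigenvalues have mixed signs, so H is indefinite -> x* is a saddle point.

saddle


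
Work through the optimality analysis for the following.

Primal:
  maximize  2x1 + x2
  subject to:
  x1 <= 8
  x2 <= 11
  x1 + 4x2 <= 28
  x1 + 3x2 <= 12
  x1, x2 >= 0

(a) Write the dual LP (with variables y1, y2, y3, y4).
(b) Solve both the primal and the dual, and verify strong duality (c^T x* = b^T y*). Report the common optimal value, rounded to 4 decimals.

The standard primal-dual pair for 'max c^T x s.t. A x <= b, x >= 0' is:
  Dual:  min b^T y  s.t.  A^T y >= c,  y >= 0.

So the dual LP is:
  minimize  8y1 + 11y2 + 28y3 + 12y4
  subject to:
    y1 + y3 + y4 >= 2
    y2 + 4y3 + 3y4 >= 1
    y1, y2, y3, y4 >= 0

Solving the primal: x* = (8, 1.3333).
  primal value c^T x* = 17.3333.
Solving the dual: y* = (1.6667, 0, 0, 0.3333).
  dual value b^T y* = 17.3333.
Strong duality: c^T x* = b^T y*. Confirmed.

17.3333


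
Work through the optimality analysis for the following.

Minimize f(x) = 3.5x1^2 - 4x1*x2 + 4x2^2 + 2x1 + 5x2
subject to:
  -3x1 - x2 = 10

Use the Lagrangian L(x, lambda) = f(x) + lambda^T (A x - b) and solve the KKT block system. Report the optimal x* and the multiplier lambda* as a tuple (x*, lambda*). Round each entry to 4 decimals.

Form the Lagrangian:
  L(x, lambda) = (1/2) x^T Q x + c^T x + lambda^T (A x - b)
Stationarity (grad_x L = 0): Q x + c + A^T lambda = 0.
Primal feasibility: A x = b.

This gives the KKT block system:
  [ Q   A^T ] [ x     ]   [-c ]
  [ A    0  ] [ lambda ] = [ b ]

Solving the linear system:
  x*      = (-2.5922, -2.2233)
  lambda* = (-2.4175)
  f(x*)   = 3.9369

x* = (-2.5922, -2.2233), lambda* = (-2.4175)


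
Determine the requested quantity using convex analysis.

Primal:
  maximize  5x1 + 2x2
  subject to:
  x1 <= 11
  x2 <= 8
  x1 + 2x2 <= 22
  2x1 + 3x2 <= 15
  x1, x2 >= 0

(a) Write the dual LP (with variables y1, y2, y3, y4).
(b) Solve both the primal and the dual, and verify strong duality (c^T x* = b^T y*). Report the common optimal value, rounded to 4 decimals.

The standard primal-dual pair for 'max c^T x s.t. A x <= b, x >= 0' is:
  Dual:  min b^T y  s.t.  A^T y >= c,  y >= 0.

So the dual LP is:
  minimize  11y1 + 8y2 + 22y3 + 15y4
  subject to:
    y1 + y3 + 2y4 >= 5
    y2 + 2y3 + 3y4 >= 2
    y1, y2, y3, y4 >= 0

Solving the primal: x* = (7.5, 0).
  primal value c^T x* = 37.5.
Solving the dual: y* = (0, 0, 0, 2.5).
  dual value b^T y* = 37.5.
Strong duality: c^T x* = b^T y*. Confirmed.

37.5


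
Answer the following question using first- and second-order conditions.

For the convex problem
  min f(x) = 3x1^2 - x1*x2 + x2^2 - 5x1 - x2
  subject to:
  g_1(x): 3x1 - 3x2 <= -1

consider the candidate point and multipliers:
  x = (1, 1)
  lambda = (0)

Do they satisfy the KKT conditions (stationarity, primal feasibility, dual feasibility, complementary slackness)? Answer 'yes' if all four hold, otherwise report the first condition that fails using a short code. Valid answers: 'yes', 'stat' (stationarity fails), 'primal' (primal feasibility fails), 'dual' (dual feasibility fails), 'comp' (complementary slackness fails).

Gradient of f: grad f(x) = Q x + c = (0, 0)
Constraint values g_i(x) = a_i^T x - b_i:
  g_1((1, 1)) = 1
Stationarity residual: grad f(x) + sum_i lambda_i a_i = (0, 0)
  -> stationarity OK
Primal feasibility (all g_i <= 0): FAILS
Dual feasibility (all lambda_i >= 0): OK
Complementary slackness (lambda_i * g_i(x) = 0 for all i): OK

Verdict: the first failing condition is primal_feasibility -> primal.

primal


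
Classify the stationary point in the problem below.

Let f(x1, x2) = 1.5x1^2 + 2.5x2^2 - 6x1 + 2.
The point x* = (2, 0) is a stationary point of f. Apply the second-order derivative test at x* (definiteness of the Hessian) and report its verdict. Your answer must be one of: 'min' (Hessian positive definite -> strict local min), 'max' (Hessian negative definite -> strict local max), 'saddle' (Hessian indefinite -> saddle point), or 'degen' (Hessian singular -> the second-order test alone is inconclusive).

Compute the Hessian H = grad^2 f:
  H = [[3, 0], [0, 5]]
Verify stationarity: grad f(x*) = H x* + g = (0, 0).
Eigenvalues of H: 3, 5.
Both eigenvalues > 0, so H is positive definite -> x* is a strict local min.

min


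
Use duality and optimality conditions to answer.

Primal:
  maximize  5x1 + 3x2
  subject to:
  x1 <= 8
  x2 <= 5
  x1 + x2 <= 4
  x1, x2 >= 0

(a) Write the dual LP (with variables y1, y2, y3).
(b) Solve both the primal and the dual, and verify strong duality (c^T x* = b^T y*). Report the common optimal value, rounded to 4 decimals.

The standard primal-dual pair for 'max c^T x s.t. A x <= b, x >= 0' is:
  Dual:  min b^T y  s.t.  A^T y >= c,  y >= 0.

So the dual LP is:
  minimize  8y1 + 5y2 + 4y3
  subject to:
    y1 + y3 >= 5
    y2 + y3 >= 3
    y1, y2, y3 >= 0

Solving the primal: x* = (4, 0).
  primal value c^T x* = 20.
Solving the dual: y* = (0, 0, 5).
  dual value b^T y* = 20.
Strong duality: c^T x* = b^T y*. Confirmed.

20


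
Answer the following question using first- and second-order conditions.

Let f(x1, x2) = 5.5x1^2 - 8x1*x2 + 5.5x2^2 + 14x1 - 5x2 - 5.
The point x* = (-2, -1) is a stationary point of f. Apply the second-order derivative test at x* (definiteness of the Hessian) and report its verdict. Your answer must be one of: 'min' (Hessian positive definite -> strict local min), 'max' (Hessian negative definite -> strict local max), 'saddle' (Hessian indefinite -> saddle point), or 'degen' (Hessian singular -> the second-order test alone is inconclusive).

Compute the Hessian H = grad^2 f:
  H = [[11, -8], [-8, 11]]
Verify stationarity: grad f(x*) = H x* + g = (0, 0).
Eigenvalues of H: 3, 19.
Both eigenvalues > 0, so H is positive definite -> x* is a strict local min.

min


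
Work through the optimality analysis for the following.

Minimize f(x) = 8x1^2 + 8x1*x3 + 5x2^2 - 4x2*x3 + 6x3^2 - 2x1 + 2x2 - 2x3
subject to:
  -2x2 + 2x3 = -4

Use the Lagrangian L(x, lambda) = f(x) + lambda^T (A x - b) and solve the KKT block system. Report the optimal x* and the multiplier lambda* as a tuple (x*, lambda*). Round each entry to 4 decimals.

Form the Lagrangian:
  L(x, lambda) = (1/2) x^T Q x + c^T x + lambda^T (A x - b)
Stationarity (grad_x L = 0): Q x + c + A^T lambda = 0.
Primal feasibility: A x = b.

This gives the KKT block system:
  [ Q   A^T ] [ x     ]   [-c ]
  [ A    0  ] [ lambda ] = [ b ]

Solving the linear system:
  x*      = (0.775, 0.7, -1.3)
  lambda* = (7.1)
  f(x*)   = 15.425

x* = (0.775, 0.7, -1.3), lambda* = (7.1)


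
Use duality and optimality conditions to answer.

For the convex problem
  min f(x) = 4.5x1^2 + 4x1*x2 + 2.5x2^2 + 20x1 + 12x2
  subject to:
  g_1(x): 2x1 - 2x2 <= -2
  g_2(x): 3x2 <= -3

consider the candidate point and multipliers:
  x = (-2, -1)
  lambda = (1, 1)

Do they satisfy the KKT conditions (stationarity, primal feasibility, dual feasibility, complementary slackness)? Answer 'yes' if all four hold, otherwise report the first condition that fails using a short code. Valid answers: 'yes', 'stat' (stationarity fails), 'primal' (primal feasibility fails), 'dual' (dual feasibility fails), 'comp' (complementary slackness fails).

Gradient of f: grad f(x) = Q x + c = (-2, -1)
Constraint values g_i(x) = a_i^T x - b_i:
  g_1((-2, -1)) = 0
  g_2((-2, -1)) = 0
Stationarity residual: grad f(x) + sum_i lambda_i a_i = (0, 0)
  -> stationarity OK
Primal feasibility (all g_i <= 0): OK
Dual feasibility (all lambda_i >= 0): OK
Complementary slackness (lambda_i * g_i(x) = 0 for all i): OK

Verdict: yes, KKT holds.

yes


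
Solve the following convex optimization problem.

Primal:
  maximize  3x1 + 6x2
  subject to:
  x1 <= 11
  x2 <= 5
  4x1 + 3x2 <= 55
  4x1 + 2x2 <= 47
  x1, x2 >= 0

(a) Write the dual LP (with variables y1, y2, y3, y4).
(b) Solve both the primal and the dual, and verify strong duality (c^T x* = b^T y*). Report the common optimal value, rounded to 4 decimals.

The standard primal-dual pair for 'max c^T x s.t. A x <= b, x >= 0' is:
  Dual:  min b^T y  s.t.  A^T y >= c,  y >= 0.

So the dual LP is:
  minimize  11y1 + 5y2 + 55y3 + 47y4
  subject to:
    y1 + 4y3 + 4y4 >= 3
    y2 + 3y3 + 2y4 >= 6
    y1, y2, y3, y4 >= 0

Solving the primal: x* = (9.25, 5).
  primal value c^T x* = 57.75.
Solving the dual: y* = (0, 4.5, 0, 0.75).
  dual value b^T y* = 57.75.
Strong duality: c^T x* = b^T y*. Confirmed.

57.75


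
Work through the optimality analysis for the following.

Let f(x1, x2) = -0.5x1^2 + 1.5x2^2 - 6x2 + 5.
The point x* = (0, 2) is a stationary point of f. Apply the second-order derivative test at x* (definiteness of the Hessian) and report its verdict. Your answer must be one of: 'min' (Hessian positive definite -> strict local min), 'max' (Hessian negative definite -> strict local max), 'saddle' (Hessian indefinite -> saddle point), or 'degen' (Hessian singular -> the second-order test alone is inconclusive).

Compute the Hessian H = grad^2 f:
  H = [[-1, 0], [0, 3]]
Verify stationarity: grad f(x*) = H x* + g = (0, 0).
Eigenvalues of H: -1, 3.
Eigenvalues have mixed signs, so H is indefinite -> x* is a saddle point.

saddle


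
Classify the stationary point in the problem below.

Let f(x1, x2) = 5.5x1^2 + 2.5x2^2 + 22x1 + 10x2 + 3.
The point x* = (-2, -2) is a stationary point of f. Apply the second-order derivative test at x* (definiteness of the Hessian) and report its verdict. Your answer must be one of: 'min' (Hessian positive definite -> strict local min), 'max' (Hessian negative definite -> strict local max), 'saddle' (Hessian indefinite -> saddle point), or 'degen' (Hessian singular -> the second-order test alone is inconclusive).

Compute the Hessian H = grad^2 f:
  H = [[11, 0], [0, 5]]
Verify stationarity: grad f(x*) = H x* + g = (0, 0).
Eigenvalues of H: 5, 11.
Both eigenvalues > 0, so H is positive definite -> x* is a strict local min.

min


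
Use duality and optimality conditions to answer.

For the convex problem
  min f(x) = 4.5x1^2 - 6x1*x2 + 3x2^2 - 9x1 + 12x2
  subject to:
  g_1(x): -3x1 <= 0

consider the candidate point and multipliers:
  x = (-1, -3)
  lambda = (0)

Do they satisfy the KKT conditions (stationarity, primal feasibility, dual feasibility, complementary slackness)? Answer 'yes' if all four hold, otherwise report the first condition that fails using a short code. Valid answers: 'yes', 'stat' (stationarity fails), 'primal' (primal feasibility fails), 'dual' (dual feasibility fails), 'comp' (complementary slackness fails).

Gradient of f: grad f(x) = Q x + c = (0, 0)
Constraint values g_i(x) = a_i^T x - b_i:
  g_1((-1, -3)) = 3
Stationarity residual: grad f(x) + sum_i lambda_i a_i = (0, 0)
  -> stationarity OK
Primal feasibility (all g_i <= 0): FAILS
Dual feasibility (all lambda_i >= 0): OK
Complementary slackness (lambda_i * g_i(x) = 0 for all i): OK

Verdict: the first failing condition is primal_feasibility -> primal.

primal


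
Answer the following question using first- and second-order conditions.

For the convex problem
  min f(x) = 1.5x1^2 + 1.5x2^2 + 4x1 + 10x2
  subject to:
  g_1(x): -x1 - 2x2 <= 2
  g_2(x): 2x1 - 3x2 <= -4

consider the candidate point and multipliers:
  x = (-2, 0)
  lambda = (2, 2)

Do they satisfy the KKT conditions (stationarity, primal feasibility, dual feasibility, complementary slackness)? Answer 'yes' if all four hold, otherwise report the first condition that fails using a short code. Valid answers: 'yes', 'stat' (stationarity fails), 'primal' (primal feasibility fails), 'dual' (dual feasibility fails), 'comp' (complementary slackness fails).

Gradient of f: grad f(x) = Q x + c = (-2, 10)
Constraint values g_i(x) = a_i^T x - b_i:
  g_1((-2, 0)) = 0
  g_2((-2, 0)) = 0
Stationarity residual: grad f(x) + sum_i lambda_i a_i = (0, 0)
  -> stationarity OK
Primal feasibility (all g_i <= 0): OK
Dual feasibility (all lambda_i >= 0): OK
Complementary slackness (lambda_i * g_i(x) = 0 for all i): OK

Verdict: yes, KKT holds.

yes


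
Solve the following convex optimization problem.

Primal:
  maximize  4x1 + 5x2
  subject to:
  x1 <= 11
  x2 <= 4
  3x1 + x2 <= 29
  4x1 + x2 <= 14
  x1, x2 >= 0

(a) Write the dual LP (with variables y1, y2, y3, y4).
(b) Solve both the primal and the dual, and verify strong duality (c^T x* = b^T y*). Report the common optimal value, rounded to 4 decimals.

The standard primal-dual pair for 'max c^T x s.t. A x <= b, x >= 0' is:
  Dual:  min b^T y  s.t.  A^T y >= c,  y >= 0.

So the dual LP is:
  minimize  11y1 + 4y2 + 29y3 + 14y4
  subject to:
    y1 + 3y3 + 4y4 >= 4
    y2 + y3 + y4 >= 5
    y1, y2, y3, y4 >= 0

Solving the primal: x* = (2.5, 4).
  primal value c^T x* = 30.
Solving the dual: y* = (0, 4, 0, 1).
  dual value b^T y* = 30.
Strong duality: c^T x* = b^T y*. Confirmed.

30


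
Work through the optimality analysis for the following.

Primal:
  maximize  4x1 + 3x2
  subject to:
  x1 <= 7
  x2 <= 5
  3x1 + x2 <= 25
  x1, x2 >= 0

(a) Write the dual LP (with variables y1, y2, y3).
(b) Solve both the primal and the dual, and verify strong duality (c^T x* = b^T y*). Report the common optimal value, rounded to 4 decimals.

The standard primal-dual pair for 'max c^T x s.t. A x <= b, x >= 0' is:
  Dual:  min b^T y  s.t.  A^T y >= c,  y >= 0.

So the dual LP is:
  minimize  7y1 + 5y2 + 25y3
  subject to:
    y1 + 3y3 >= 4
    y2 + y3 >= 3
    y1, y2, y3 >= 0

Solving the primal: x* = (6.6667, 5).
  primal value c^T x* = 41.6667.
Solving the dual: y* = (0, 1.6667, 1.3333).
  dual value b^T y* = 41.6667.
Strong duality: c^T x* = b^T y*. Confirmed.

41.6667


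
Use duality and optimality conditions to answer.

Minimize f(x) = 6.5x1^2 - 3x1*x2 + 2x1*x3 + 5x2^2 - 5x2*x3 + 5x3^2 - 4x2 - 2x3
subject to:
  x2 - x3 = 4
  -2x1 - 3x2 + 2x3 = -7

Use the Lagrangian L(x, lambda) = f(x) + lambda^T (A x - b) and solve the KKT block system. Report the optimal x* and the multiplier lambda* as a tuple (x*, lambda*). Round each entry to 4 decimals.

Form the Lagrangian:
  L(x, lambda) = (1/2) x^T Q x + c^T x + lambda^T (A x - b)
Stationarity (grad_x L = 0): Q x + c + A^T lambda = 0.
Primal feasibility: A x = b.

This gives the KKT block system:
  [ Q   A^T ] [ x     ]   [-c ]
  [ A    0  ] [ lambda ] = [ b ]

Solving the linear system:
  x*      = (-1.1404, 1.2807, -2.7193)
  lambda* = (-61.9825, -12.0526)
  f(x*)   = 81.9386

x* = (-1.1404, 1.2807, -2.7193), lambda* = (-61.9825, -12.0526)


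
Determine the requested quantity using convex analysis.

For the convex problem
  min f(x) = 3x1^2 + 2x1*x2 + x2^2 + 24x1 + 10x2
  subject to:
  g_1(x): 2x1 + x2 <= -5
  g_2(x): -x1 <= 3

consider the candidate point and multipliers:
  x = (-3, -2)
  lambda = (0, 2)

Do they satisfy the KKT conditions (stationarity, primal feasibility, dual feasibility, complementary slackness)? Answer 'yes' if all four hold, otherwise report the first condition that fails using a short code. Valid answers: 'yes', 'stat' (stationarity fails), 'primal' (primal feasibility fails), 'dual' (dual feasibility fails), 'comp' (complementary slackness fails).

Gradient of f: grad f(x) = Q x + c = (2, 0)
Constraint values g_i(x) = a_i^T x - b_i:
  g_1((-3, -2)) = -3
  g_2((-3, -2)) = 0
Stationarity residual: grad f(x) + sum_i lambda_i a_i = (0, 0)
  -> stationarity OK
Primal feasibility (all g_i <= 0): OK
Dual feasibility (all lambda_i >= 0): OK
Complementary slackness (lambda_i * g_i(x) = 0 for all i): OK

Verdict: yes, KKT holds.

yes


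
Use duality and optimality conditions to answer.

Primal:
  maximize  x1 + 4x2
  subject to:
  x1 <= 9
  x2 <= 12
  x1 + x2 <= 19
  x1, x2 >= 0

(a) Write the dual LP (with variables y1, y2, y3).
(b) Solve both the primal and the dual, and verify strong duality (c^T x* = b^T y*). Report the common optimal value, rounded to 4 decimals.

The standard primal-dual pair for 'max c^T x s.t. A x <= b, x >= 0' is:
  Dual:  min b^T y  s.t.  A^T y >= c,  y >= 0.

So the dual LP is:
  minimize  9y1 + 12y2 + 19y3
  subject to:
    y1 + y3 >= 1
    y2 + y3 >= 4
    y1, y2, y3 >= 0

Solving the primal: x* = (7, 12).
  primal value c^T x* = 55.
Solving the dual: y* = (0, 3, 1).
  dual value b^T y* = 55.
Strong duality: c^T x* = b^T y*. Confirmed.

55


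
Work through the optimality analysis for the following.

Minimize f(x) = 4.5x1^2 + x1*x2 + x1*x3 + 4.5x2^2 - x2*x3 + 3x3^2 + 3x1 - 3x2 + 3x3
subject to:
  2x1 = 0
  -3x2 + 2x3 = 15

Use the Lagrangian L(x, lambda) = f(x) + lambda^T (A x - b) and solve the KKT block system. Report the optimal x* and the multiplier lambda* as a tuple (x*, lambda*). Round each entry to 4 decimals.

Form the Lagrangian:
  L(x, lambda) = (1/2) x^T Q x + c^T x + lambda^T (A x - b)
Stationarity (grad_x L = 0): Q x + c + A^T lambda = 0.
Primal feasibility: A x = b.

This gives the KKT block system:
  [ Q   A^T ] [ x     ]   [-c ]
  [ A    0  ] [ lambda ] = [ b ]

Solving the linear system:
  x*      = (0, -3.1538, 2.7692)
  lambda* = (-1.3077, -11.3846)
  f(x*)   = 94.2692

x* = (0, -3.1538, 2.7692), lambda* = (-1.3077, -11.3846)


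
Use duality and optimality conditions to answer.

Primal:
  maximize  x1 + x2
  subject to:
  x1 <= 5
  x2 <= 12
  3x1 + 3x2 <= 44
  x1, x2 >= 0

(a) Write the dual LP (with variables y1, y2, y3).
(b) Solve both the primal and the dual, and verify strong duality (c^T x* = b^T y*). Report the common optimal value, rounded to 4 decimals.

The standard primal-dual pair for 'max c^T x s.t. A x <= b, x >= 0' is:
  Dual:  min b^T y  s.t.  A^T y >= c,  y >= 0.

So the dual LP is:
  minimize  5y1 + 12y2 + 44y3
  subject to:
    y1 + 3y3 >= 1
    y2 + 3y3 >= 1
    y1, y2, y3 >= 0

Solving the primal: x* = (2.6667, 12).
  primal value c^T x* = 14.6667.
Solving the dual: y* = (0, 0, 0.3333).
  dual value b^T y* = 14.6667.
Strong duality: c^T x* = b^T y*. Confirmed.

14.6667


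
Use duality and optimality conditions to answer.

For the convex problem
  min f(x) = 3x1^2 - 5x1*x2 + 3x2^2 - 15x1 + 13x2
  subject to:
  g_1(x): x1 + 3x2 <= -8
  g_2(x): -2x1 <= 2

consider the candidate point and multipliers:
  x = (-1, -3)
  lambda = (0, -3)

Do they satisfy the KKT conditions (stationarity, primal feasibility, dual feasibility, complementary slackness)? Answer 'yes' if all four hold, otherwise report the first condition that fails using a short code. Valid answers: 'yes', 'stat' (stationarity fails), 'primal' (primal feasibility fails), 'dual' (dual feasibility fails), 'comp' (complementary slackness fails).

Gradient of f: grad f(x) = Q x + c = (-6, 0)
Constraint values g_i(x) = a_i^T x - b_i:
  g_1((-1, -3)) = -2
  g_2((-1, -3)) = 0
Stationarity residual: grad f(x) + sum_i lambda_i a_i = (0, 0)
  -> stationarity OK
Primal feasibility (all g_i <= 0): OK
Dual feasibility (all lambda_i >= 0): FAILS
Complementary slackness (lambda_i * g_i(x) = 0 for all i): OK

Verdict: the first failing condition is dual_feasibility -> dual.

dual


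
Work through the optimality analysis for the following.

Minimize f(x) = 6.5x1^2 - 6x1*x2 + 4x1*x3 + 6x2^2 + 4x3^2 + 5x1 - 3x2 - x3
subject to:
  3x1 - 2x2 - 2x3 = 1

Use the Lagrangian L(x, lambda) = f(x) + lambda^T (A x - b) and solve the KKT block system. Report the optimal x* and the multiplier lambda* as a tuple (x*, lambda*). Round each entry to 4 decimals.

Form the Lagrangian:
  L(x, lambda) = (1/2) x^T Q x + c^T x + lambda^T (A x - b)
Stationarity (grad_x L = 0): Q x + c + A^T lambda = 0.
Primal feasibility: A x = b.

This gives the KKT block system:
  [ Q   A^T ] [ x     ]   [-c ]
  [ A    0  ] [ lambda ] = [ b ]

Solving the linear system:
  x*      = (0.1223, 0.0346, -0.3511)
  lambda* = (-1.6596)
  f(x*)   = 1.2593

x* = (0.1223, 0.0346, -0.3511), lambda* = (-1.6596)


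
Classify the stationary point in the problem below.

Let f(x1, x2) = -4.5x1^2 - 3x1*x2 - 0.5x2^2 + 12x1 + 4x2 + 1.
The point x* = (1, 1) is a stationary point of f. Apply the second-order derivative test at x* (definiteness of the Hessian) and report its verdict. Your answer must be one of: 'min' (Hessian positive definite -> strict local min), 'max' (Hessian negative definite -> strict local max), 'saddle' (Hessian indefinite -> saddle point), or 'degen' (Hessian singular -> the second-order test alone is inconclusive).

Compute the Hessian H = grad^2 f:
  H = [[-9, -3], [-3, -1]]
Verify stationarity: grad f(x*) = H x* + g = (0, 0).
Eigenvalues of H: -10, 0.
H has a zero eigenvalue (singular; negative semidefinite but not definite), so H is neither positive definite, negative definite, nor indefinite. The second-order test alone is inconclusive -> degen.
(Indeed, f is constant along the null direction of H through x*, so x* is not a strict local extremum.)

degen


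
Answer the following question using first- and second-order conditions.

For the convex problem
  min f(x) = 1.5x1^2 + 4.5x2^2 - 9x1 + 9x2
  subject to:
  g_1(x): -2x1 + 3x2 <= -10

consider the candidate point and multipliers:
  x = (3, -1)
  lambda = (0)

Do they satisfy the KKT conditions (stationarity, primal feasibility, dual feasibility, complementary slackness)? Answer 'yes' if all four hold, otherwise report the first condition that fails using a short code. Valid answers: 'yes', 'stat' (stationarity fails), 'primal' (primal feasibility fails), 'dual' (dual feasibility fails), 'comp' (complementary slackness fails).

Gradient of f: grad f(x) = Q x + c = (0, 0)
Constraint values g_i(x) = a_i^T x - b_i:
  g_1((3, -1)) = 1
Stationarity residual: grad f(x) + sum_i lambda_i a_i = (0, 0)
  -> stationarity OK
Primal feasibility (all g_i <= 0): FAILS
Dual feasibility (all lambda_i >= 0): OK
Complementary slackness (lambda_i * g_i(x) = 0 for all i): OK

Verdict: the first failing condition is primal_feasibility -> primal.

primal


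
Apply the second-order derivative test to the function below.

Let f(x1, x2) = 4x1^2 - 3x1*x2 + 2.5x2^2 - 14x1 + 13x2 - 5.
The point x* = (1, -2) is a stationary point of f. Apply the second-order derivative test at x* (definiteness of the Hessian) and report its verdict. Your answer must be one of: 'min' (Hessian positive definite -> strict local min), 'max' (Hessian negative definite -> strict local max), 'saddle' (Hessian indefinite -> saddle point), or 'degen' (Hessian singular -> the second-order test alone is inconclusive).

Compute the Hessian H = grad^2 f:
  H = [[8, -3], [-3, 5]]
Verify stationarity: grad f(x*) = H x* + g = (0, 0).
Eigenvalues of H: 3.1459, 9.8541.
Both eigenvalues > 0, so H is positive definite -> x* is a strict local min.

min


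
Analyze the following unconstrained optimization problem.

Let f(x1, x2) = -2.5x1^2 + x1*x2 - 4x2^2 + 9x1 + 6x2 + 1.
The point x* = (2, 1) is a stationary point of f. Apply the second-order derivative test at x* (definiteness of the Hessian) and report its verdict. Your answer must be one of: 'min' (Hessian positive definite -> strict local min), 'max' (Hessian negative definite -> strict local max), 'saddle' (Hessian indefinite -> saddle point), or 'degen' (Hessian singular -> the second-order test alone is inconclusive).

Compute the Hessian H = grad^2 f:
  H = [[-5, 1], [1, -8]]
Verify stationarity: grad f(x*) = H x* + g = (0, 0).
Eigenvalues of H: -8.3028, -4.6972.
Both eigenvalues < 0, so H is negative definite -> x* is a strict local max.

max


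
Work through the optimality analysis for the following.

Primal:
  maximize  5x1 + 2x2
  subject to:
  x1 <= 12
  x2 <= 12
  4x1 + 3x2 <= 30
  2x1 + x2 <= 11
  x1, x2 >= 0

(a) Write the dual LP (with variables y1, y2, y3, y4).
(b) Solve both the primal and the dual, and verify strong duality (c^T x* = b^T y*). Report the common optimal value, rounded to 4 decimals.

The standard primal-dual pair for 'max c^T x s.t. A x <= b, x >= 0' is:
  Dual:  min b^T y  s.t.  A^T y >= c,  y >= 0.

So the dual LP is:
  minimize  12y1 + 12y2 + 30y3 + 11y4
  subject to:
    y1 + 4y3 + 2y4 >= 5
    y2 + 3y3 + y4 >= 2
    y1, y2, y3, y4 >= 0

Solving the primal: x* = (5.5, 0).
  primal value c^T x* = 27.5.
Solving the dual: y* = (0, 0, 0, 2.5).
  dual value b^T y* = 27.5.
Strong duality: c^T x* = b^T y*. Confirmed.

27.5


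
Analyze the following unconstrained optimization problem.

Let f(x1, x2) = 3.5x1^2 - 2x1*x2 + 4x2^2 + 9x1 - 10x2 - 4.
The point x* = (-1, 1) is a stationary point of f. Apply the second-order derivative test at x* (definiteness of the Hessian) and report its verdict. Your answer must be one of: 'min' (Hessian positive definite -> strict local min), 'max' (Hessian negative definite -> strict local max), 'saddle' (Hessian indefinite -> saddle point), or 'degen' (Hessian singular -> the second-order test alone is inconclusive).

Compute the Hessian H = grad^2 f:
  H = [[7, -2], [-2, 8]]
Verify stationarity: grad f(x*) = H x* + g = (0, 0).
Eigenvalues of H: 5.4384, 9.5616.
Both eigenvalues > 0, so H is positive definite -> x* is a strict local min.

min


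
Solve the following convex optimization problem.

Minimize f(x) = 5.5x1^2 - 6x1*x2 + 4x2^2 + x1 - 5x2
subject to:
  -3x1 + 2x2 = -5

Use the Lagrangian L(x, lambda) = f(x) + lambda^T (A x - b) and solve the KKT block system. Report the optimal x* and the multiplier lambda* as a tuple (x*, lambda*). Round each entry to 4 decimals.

Form the Lagrangian:
  L(x, lambda) = (1/2) x^T Q x + c^T x + lambda^T (A x - b)
Stationarity (grad_x L = 0): Q x + c + A^T lambda = 0.
Primal feasibility: A x = b.

This gives the KKT block system:
  [ Q   A^T ] [ x     ]   [-c ]
  [ A    0  ] [ lambda ] = [ b ]

Solving the linear system:
  x*      = (1.9545, 0.4318)
  lambda* = (6.6364)
  f(x*)   = 16.4886

x* = (1.9545, 0.4318), lambda* = (6.6364)


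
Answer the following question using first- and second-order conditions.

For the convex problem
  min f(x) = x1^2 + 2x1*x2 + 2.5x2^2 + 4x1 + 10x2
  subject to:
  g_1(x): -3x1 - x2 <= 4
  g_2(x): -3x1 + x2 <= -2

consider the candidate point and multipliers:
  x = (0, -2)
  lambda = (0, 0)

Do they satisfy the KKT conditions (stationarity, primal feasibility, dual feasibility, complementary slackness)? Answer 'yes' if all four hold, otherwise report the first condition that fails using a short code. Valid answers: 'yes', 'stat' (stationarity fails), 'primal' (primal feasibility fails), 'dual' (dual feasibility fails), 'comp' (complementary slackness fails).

Gradient of f: grad f(x) = Q x + c = (0, 0)
Constraint values g_i(x) = a_i^T x - b_i:
  g_1((0, -2)) = -2
  g_2((0, -2)) = 0
Stationarity residual: grad f(x) + sum_i lambda_i a_i = (0, 0)
  -> stationarity OK
Primal feasibility (all g_i <= 0): OK
Dual feasibility (all lambda_i >= 0): OK
Complementary slackness (lambda_i * g_i(x) = 0 for all i): OK

Verdict: yes, KKT holds.

yes


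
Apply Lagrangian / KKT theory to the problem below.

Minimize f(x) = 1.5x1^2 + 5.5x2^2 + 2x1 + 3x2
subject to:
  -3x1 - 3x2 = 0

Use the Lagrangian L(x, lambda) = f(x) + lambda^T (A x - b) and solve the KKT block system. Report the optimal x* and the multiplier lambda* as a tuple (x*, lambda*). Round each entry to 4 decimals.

Form the Lagrangian:
  L(x, lambda) = (1/2) x^T Q x + c^T x + lambda^T (A x - b)
Stationarity (grad_x L = 0): Q x + c + A^T lambda = 0.
Primal feasibility: A x = b.

This gives the KKT block system:
  [ Q   A^T ] [ x     ]   [-c ]
  [ A    0  ] [ lambda ] = [ b ]

Solving the linear system:
  x*      = (0.0714, -0.0714)
  lambda* = (0.7381)
  f(x*)   = -0.0357

x* = (0.0714, -0.0714), lambda* = (0.7381)


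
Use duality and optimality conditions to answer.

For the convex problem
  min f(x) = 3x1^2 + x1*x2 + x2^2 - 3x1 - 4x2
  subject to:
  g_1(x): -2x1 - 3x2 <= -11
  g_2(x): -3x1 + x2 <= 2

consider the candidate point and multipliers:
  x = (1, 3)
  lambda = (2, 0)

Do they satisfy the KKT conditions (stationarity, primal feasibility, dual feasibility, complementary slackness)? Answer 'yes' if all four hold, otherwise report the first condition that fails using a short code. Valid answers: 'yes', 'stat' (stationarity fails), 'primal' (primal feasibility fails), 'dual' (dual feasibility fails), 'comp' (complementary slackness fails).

Gradient of f: grad f(x) = Q x + c = (6, 3)
Constraint values g_i(x) = a_i^T x - b_i:
  g_1((1, 3)) = 0
  g_2((1, 3)) = -2
Stationarity residual: grad f(x) + sum_i lambda_i a_i = (2, -3)
  -> stationarity FAILS
Primal feasibility (all g_i <= 0): OK
Dual feasibility (all lambda_i >= 0): OK
Complementary slackness (lambda_i * g_i(x) = 0 for all i): OK

Verdict: the first failing condition is stationarity -> stat.

stat


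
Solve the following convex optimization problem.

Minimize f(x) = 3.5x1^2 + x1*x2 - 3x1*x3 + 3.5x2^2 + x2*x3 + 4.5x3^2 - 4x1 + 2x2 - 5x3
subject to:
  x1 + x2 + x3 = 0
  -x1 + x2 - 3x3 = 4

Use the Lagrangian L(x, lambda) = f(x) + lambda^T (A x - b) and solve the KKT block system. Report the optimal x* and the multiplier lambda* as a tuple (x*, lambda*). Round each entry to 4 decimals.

Form the Lagrangian:
  L(x, lambda) = (1/2) x^T Q x + c^T x + lambda^T (A x - b)
Stationarity (grad_x L = 0): Q x + c + A^T lambda = 0.
Primal feasibility: A x = b.

This gives the KKT block system:
  [ Q   A^T ] [ x     ]   [-c ]
  [ A    0  ] [ lambda ] = [ b ]

Solving the linear system:
  x*      = (-0.1852, 1.0926, -0.9074)
  lambda* = (-3.537, -5.0185)
  f(x*)   = 13.7685

x* = (-0.1852, 1.0926, -0.9074), lambda* = (-3.537, -5.0185)


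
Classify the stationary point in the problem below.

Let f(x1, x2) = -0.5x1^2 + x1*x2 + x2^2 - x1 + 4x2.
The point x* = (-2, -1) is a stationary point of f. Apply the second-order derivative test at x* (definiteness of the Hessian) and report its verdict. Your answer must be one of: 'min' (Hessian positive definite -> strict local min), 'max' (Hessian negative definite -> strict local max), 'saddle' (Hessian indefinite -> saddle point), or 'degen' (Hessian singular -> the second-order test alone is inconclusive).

Compute the Hessian H = grad^2 f:
  H = [[-1, 1], [1, 2]]
Verify stationarity: grad f(x*) = H x* + g = (0, 0).
Eigenvalues of H: -1.3028, 2.3028.
Eigenvalues have mixed signs, so H is indefinite -> x* is a saddle point.

saddle


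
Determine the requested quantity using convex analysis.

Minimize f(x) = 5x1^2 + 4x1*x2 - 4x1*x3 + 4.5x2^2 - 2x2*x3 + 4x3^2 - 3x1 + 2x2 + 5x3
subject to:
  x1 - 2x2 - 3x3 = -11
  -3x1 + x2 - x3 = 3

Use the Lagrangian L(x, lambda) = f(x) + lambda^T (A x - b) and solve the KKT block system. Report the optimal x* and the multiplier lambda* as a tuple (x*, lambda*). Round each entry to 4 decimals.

Form the Lagrangian:
  L(x, lambda) = (1/2) x^T Q x + c^T x + lambda^T (A x - b)
Stationarity (grad_x L = 0): Q x + c + A^T lambda = 0.
Primal feasibility: A x = b.

This gives the KKT block system:
  [ Q   A^T ] [ x     ]   [-c ]
  [ A    0  ] [ lambda ] = [ b ]

Solving the linear system:
  x*      = (-0.8837, 2.2326, 1.8837)
  lambda* = (6.786, -1.2186)
  f(x*)   = 47.4186

x* = (-0.8837, 2.2326, 1.8837), lambda* = (6.786, -1.2186)


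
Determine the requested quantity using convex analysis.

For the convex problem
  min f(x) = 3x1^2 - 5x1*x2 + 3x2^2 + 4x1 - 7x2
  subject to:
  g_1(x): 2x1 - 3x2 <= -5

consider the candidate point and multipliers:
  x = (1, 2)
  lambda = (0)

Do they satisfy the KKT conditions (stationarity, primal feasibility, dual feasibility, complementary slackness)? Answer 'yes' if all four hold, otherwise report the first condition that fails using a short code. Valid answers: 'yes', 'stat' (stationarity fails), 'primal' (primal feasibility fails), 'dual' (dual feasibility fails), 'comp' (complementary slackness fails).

Gradient of f: grad f(x) = Q x + c = (0, 0)
Constraint values g_i(x) = a_i^T x - b_i:
  g_1((1, 2)) = 1
Stationarity residual: grad f(x) + sum_i lambda_i a_i = (0, 0)
  -> stationarity OK
Primal feasibility (all g_i <= 0): FAILS
Dual feasibility (all lambda_i >= 0): OK
Complementary slackness (lambda_i * g_i(x) = 0 for all i): OK

Verdict: the first failing condition is primal_feasibility -> primal.

primal


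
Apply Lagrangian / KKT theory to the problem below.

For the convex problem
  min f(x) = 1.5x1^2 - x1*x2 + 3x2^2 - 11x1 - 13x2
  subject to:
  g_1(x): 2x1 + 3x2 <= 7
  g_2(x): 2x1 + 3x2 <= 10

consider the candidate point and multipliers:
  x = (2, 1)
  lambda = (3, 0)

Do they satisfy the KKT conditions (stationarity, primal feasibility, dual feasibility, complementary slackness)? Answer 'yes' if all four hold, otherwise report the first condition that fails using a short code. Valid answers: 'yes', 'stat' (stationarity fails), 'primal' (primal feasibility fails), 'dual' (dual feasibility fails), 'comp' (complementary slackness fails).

Gradient of f: grad f(x) = Q x + c = (-6, -9)
Constraint values g_i(x) = a_i^T x - b_i:
  g_1((2, 1)) = 0
  g_2((2, 1)) = -3
Stationarity residual: grad f(x) + sum_i lambda_i a_i = (0, 0)
  -> stationarity OK
Primal feasibility (all g_i <= 0): OK
Dual feasibility (all lambda_i >= 0): OK
Complementary slackness (lambda_i * g_i(x) = 0 for all i): OK

Verdict: yes, KKT holds.

yes


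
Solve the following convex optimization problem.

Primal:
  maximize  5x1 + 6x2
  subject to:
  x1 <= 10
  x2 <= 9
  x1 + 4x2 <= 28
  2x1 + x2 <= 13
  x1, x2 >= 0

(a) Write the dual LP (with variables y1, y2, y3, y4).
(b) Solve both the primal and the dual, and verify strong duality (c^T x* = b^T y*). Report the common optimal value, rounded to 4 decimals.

The standard primal-dual pair for 'max c^T x s.t. A x <= b, x >= 0' is:
  Dual:  min b^T y  s.t.  A^T y >= c,  y >= 0.

So the dual LP is:
  minimize  10y1 + 9y2 + 28y3 + 13y4
  subject to:
    y1 + y3 + 2y4 >= 5
    y2 + 4y3 + y4 >= 6
    y1, y2, y3, y4 >= 0

Solving the primal: x* = (3.4286, 6.1429).
  primal value c^T x* = 54.
Solving the dual: y* = (0, 0, 1, 2).
  dual value b^T y* = 54.
Strong duality: c^T x* = b^T y*. Confirmed.

54


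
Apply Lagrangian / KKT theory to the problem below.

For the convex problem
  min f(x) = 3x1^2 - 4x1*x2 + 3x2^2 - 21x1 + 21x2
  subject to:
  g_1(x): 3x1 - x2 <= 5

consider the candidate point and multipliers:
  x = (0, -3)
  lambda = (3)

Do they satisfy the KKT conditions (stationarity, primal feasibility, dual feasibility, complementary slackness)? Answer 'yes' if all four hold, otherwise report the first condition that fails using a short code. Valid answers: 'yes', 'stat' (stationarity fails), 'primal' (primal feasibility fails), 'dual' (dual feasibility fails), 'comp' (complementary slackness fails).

Gradient of f: grad f(x) = Q x + c = (-9, 3)
Constraint values g_i(x) = a_i^T x - b_i:
  g_1((0, -3)) = -2
Stationarity residual: grad f(x) + sum_i lambda_i a_i = (0, 0)
  -> stationarity OK
Primal feasibility (all g_i <= 0): OK
Dual feasibility (all lambda_i >= 0): OK
Complementary slackness (lambda_i * g_i(x) = 0 for all i): FAILS

Verdict: the first failing condition is complementary_slackness -> comp.

comp


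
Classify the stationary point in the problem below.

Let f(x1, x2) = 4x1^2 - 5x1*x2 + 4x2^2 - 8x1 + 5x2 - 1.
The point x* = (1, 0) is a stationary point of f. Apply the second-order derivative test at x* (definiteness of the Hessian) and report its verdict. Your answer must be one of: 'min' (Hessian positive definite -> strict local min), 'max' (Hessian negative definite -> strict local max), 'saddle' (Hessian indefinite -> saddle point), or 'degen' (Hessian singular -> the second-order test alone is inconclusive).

Compute the Hessian H = grad^2 f:
  H = [[8, -5], [-5, 8]]
Verify stationarity: grad f(x*) = H x* + g = (0, 0).
Eigenvalues of H: 3, 13.
Both eigenvalues > 0, so H is positive definite -> x* is a strict local min.

min


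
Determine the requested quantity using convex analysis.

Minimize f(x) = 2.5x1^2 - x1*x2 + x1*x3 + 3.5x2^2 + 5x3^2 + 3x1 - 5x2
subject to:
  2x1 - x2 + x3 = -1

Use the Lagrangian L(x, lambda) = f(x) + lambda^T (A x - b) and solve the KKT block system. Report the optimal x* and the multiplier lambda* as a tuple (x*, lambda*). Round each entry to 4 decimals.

Form the Lagrangian:
  L(x, lambda) = (1/2) x^T Q x + c^T x + lambda^T (A x - b)
Stationarity (grad_x L = 0): Q x + c + A^T lambda = 0.
Primal feasibility: A x = b.

This gives the KKT block system:
  [ Q   A^T ] [ x     ]   [-c ]
  [ A    0  ] [ lambda ] = [ b ]

Solving the linear system:
  x*      = (-0.2492, 0.5892, 0.0875)
  lambda* = (-0.6263)
  f(x*)   = -2.1599

x* = (-0.2492, 0.5892, 0.0875), lambda* = (-0.6263)


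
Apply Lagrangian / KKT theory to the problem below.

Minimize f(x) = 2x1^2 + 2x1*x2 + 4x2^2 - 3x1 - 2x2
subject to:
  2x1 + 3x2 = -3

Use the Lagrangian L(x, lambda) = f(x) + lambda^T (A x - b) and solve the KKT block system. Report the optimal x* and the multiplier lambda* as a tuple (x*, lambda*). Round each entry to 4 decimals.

Form the Lagrangian:
  L(x, lambda) = (1/2) x^T Q x + c^T x + lambda^T (A x - b)
Stationarity (grad_x L = 0): Q x + c + A^T lambda = 0.
Primal feasibility: A x = b.

This gives the KKT block system:
  [ Q   A^T ] [ x     ]   [-c ]
  [ A    0  ] [ lambda ] = [ b ]

Solving the linear system:
  x*      = (-0.3409, -0.7727)
  lambda* = (2.9545)
  f(x*)   = 5.7159

x* = (-0.3409, -0.7727), lambda* = (2.9545)


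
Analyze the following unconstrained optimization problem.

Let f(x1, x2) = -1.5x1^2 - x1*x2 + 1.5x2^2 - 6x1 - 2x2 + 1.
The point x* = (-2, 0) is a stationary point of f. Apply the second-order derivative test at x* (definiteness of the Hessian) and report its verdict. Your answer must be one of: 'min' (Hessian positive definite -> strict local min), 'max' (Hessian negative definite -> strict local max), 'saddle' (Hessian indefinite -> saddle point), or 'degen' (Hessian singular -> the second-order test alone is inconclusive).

Compute the Hessian H = grad^2 f:
  H = [[-3, -1], [-1, 3]]
Verify stationarity: grad f(x*) = H x* + g = (0, 0).
Eigenvalues of H: -3.1623, 3.1623.
Eigenvalues have mixed signs, so H is indefinite -> x* is a saddle point.

saddle


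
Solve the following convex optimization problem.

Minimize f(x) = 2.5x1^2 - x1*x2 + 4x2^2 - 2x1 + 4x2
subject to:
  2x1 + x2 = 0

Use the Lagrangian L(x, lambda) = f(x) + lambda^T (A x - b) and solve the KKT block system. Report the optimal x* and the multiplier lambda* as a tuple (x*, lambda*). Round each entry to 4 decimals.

Form the Lagrangian:
  L(x, lambda) = (1/2) x^T Q x + c^T x + lambda^T (A x - b)
Stationarity (grad_x L = 0): Q x + c + A^T lambda = 0.
Primal feasibility: A x = b.

This gives the KKT block system:
  [ Q   A^T ] [ x     ]   [-c ]
  [ A    0  ] [ lambda ] = [ b ]

Solving the linear system:
  x*      = (0.2439, -0.4878)
  lambda* = (0.1463)
  f(x*)   = -1.2195

x* = (0.2439, -0.4878), lambda* = (0.1463)


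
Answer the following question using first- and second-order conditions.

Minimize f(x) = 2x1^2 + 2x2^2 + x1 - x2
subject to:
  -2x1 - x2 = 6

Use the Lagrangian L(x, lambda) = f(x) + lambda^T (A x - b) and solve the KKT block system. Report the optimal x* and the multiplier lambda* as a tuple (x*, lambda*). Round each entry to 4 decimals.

Form the Lagrangian:
  L(x, lambda) = (1/2) x^T Q x + c^T x + lambda^T (A x - b)
Stationarity (grad_x L = 0): Q x + c + A^T lambda = 0.
Primal feasibility: A x = b.

This gives the KKT block system:
  [ Q   A^T ] [ x     ]   [-c ]
  [ A    0  ] [ lambda ] = [ b ]

Solving the linear system:
  x*      = (-2.55, -0.9)
  lambda* = (-4.6)
  f(x*)   = 12.975

x* = (-2.55, -0.9), lambda* = (-4.6)
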